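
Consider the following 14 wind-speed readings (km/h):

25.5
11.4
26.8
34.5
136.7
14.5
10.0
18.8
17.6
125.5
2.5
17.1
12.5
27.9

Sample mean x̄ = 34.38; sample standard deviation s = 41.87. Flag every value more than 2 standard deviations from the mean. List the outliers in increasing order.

Cutoffs at x̄ ± 2s: 34.38 ± 2·41.87 = [-49.36, 118.12].
125.5: z = 2.18, |z| > 2 → outlier.
136.7: z = 2.44, |z| > 2 → outlier.
Every other value lies within [-49.36, 118.12].

125.5, 136.7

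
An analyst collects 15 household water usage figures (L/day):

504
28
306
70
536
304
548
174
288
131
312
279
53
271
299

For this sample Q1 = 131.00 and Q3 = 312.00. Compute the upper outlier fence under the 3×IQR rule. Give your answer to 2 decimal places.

855.00

IQR = Q3 − Q1 = 312.00 − 131.00 = 181.00.
Lower fence = Q1 − 3·IQR = 131.00 − 543.00 = -412.00.
Upper fence = Q3 + 3·IQR = 312.00 + 543.00 = 855.00.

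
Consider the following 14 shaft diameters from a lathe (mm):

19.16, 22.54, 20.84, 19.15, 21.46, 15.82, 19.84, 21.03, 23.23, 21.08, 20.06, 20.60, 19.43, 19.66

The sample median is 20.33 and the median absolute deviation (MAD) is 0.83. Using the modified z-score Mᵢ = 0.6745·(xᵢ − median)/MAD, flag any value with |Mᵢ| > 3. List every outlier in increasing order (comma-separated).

|Mᵢ| > 3 ⇔ |xᵢ − 20.33| > 3·0.83/0.6745 = 3.69.
So outliers lie outside [16.64, 24.02].
15.82: M = -3.67 → outlier.

15.82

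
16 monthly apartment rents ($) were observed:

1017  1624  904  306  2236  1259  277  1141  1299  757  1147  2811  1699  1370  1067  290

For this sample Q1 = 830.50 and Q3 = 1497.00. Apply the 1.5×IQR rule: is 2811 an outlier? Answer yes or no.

IQR = Q3 − Q1 = 1497.00 − 830.50 = 666.50.
Lower fence = Q1 − 1.5·IQR = 830.50 − 999.75 = -169.25.
Upper fence = Q3 + 1.5·IQR = 1497.00 + 999.75 = 2496.75.
2811 lies above the upper fence.

yes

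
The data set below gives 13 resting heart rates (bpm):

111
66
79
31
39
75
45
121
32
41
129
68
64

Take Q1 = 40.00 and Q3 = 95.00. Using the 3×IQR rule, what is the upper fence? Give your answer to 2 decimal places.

IQR = Q3 − Q1 = 95.00 − 40.00 = 55.00.
Lower fence = Q1 − 3·IQR = 40.00 − 165.00 = -125.00.
Upper fence = Q3 + 3·IQR = 95.00 + 165.00 = 260.00.

260.00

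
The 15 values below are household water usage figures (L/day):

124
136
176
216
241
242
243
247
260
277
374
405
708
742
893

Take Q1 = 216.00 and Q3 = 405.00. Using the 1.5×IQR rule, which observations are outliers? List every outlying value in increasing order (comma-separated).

708, 742, 893

IQR = Q3 − Q1 = 405.00 − 216.00 = 189.00.
Lower fence = Q1 − 1.5·IQR = 216.00 − 283.50 = -67.50.
Upper fence = Q3 + 1.5·IQR = 405.00 + 283.50 = 688.50.
708 > 688.50 → outlier.
742 > 688.50 → outlier.
893 > 688.50 → outlier.
All remaining values lie within [-67.50, 688.50].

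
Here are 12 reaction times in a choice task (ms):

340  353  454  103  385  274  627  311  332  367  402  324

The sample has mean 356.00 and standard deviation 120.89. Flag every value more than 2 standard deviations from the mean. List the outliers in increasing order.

103, 627

Cutoffs at x̄ ± 2s: 356.00 ± 2·120.89 = [114.22, 597.78].
103: z = -2.09, |z| > 2 → outlier.
627: z = 2.24, |z| > 2 → outlier.
Every other value lies within [114.22, 597.78].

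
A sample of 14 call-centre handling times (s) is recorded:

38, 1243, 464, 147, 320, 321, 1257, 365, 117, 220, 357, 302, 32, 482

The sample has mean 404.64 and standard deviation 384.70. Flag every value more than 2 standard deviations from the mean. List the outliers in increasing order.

Cutoffs at x̄ ± 2s: 404.64 ± 2·384.70 = [-364.76, 1174.04].
1243: z = 2.18, |z| > 2 → outlier.
1257: z = 2.22, |z| > 2 → outlier.
Every other value lies within [-364.76, 1174.04].

1243, 1257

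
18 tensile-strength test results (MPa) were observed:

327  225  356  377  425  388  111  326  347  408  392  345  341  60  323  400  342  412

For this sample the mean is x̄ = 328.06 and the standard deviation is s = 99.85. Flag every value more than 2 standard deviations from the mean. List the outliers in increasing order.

60, 111

Cutoffs at x̄ ± 2s: 328.06 ± 2·99.85 = [128.36, 527.76].
60: z = -2.68, |z| > 2 → outlier.
111: z = -2.17, |z| > 2 → outlier.
Every other value lies within [128.36, 527.76].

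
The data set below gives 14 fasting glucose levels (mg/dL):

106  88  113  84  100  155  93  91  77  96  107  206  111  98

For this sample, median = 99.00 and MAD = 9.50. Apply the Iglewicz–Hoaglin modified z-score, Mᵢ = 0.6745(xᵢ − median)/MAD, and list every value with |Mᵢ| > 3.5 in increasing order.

155, 206

|Mᵢ| > 3.5 ⇔ |xᵢ − 99.00| > 3.5·9.50/0.6745 = 49.30.
So outliers lie outside [49.70, 148.30].
155: M = 3.98 → outlier.
206: M = 7.60 → outlier.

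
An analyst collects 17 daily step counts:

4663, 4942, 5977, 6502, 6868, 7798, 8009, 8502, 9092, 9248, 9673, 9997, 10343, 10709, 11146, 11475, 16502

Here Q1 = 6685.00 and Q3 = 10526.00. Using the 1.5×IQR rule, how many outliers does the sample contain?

1

IQR = 3841.00; fences at 6685.00 − 5761.50 = 923.50 and 10526.00 + 5761.50 = 16287.50.
Outside the cutoffs: 16502.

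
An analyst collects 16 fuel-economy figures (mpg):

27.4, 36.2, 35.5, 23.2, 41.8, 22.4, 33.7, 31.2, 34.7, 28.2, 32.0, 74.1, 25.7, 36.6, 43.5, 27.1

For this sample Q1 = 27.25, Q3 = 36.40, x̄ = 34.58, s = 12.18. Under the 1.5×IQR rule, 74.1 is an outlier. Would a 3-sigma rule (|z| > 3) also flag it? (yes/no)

yes

z = (74.1 − 34.58) / 12.18 = 3.24.
|z| = 3.24 > 3.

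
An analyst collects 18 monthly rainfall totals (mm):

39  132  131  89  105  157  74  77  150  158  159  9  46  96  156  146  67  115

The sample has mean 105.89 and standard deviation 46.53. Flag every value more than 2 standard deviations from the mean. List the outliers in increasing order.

9

Cutoffs at x̄ ± 2s: 105.89 ± 2·46.53 = [12.83, 198.95].
9: z = -2.08, |z| > 2 → outlier.
Every other value lies within [12.83, 198.95].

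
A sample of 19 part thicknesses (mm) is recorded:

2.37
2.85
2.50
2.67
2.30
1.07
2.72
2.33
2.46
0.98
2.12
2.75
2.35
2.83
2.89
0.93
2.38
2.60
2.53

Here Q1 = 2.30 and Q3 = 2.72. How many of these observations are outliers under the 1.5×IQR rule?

IQR = 0.42; fences at 2.30 − 0.63 = 1.67 and 2.72 + 0.63 = 3.35.
Outside the cutoffs: 0.93, 0.98, 1.07.

3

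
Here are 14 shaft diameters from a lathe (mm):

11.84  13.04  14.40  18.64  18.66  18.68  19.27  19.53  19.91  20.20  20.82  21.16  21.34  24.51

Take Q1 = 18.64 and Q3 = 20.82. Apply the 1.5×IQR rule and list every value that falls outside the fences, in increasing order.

IQR = Q3 − Q1 = 20.82 − 18.64 = 2.18.
Lower fence = Q1 − 1.5·IQR = 18.64 − 3.27 = 15.37.
Upper fence = Q3 + 1.5·IQR = 20.82 + 3.27 = 24.09.
11.84 < 15.37 → outlier.
13.04 < 15.37 → outlier.
14.40 < 15.37 → outlier.
24.51 > 24.09 → outlier.
All remaining values lie within [15.37, 24.09].

11.84, 13.04, 14.40, 24.51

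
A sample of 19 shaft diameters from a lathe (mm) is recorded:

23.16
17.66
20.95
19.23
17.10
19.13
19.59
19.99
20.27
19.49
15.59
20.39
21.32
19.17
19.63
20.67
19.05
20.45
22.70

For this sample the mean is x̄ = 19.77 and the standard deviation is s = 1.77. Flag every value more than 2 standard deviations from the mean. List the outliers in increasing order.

Cutoffs at x̄ ± 2s: 19.77 ± 2·1.77 = [16.23, 23.31].
15.59: z = -2.36, |z| > 2 → outlier.
Every other value lies within [16.23, 23.31].

15.59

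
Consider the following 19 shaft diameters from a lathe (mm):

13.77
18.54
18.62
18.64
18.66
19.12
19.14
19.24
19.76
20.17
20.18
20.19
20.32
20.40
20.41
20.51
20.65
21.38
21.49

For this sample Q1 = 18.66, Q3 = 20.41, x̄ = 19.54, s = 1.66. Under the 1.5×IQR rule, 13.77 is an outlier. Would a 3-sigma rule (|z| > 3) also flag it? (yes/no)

yes

z = (13.77 − 19.54) / 1.66 = -3.48.
|z| = 3.48 > 3.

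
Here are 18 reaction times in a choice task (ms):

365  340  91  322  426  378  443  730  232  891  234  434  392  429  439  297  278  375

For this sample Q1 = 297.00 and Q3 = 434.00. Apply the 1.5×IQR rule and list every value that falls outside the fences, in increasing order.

91, 730, 891

IQR = Q3 − Q1 = 434.00 − 297.00 = 137.00.
Lower fence = Q1 − 1.5·IQR = 297.00 − 205.50 = 91.50.
Upper fence = Q3 + 1.5·IQR = 434.00 + 205.50 = 639.50.
91 < 91.50 → outlier.
730 > 639.50 → outlier.
891 > 639.50 → outlier.
All remaining values lie within [91.50, 639.50].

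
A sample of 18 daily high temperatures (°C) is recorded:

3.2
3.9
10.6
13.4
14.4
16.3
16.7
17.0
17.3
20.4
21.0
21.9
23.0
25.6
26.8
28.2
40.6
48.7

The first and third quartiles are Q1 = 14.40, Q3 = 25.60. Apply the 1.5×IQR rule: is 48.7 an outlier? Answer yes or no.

yes

IQR = Q3 − Q1 = 25.60 − 14.40 = 11.20.
Lower fence = Q1 − 1.5·IQR = 14.40 − 16.80 = -2.40.
Upper fence = Q3 + 1.5·IQR = 25.60 + 16.80 = 42.40.
48.7 lies above the upper fence.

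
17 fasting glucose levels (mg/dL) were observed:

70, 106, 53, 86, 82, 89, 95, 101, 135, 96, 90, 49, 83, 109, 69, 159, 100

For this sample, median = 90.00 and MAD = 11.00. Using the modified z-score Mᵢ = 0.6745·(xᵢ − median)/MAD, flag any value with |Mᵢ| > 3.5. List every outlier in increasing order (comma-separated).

|Mᵢ| > 3.5 ⇔ |xᵢ − 90.00| > 3.5·11.00/0.6745 = 57.08.
So outliers lie outside [32.92, 147.08].
159: M = 4.23 → outlier.

159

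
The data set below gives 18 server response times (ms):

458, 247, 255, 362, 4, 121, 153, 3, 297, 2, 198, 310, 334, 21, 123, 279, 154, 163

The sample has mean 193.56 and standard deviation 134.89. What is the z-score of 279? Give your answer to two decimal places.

z = (279 − 193.56) / 134.89 = 0.63.

0.63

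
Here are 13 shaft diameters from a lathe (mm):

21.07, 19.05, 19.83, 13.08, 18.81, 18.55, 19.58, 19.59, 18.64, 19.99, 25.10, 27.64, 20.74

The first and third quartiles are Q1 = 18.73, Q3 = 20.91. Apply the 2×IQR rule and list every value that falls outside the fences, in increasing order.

13.08, 27.64

IQR = Q3 − Q1 = 20.91 − 18.73 = 2.18.
Lower fence = Q1 − 2·IQR = 18.73 − 4.36 = 14.37.
Upper fence = Q3 + 2·IQR = 20.91 + 4.36 = 25.27.
13.08 < 14.37 → outlier.
27.64 > 25.27 → outlier.
All remaining values lie within [14.37, 25.27].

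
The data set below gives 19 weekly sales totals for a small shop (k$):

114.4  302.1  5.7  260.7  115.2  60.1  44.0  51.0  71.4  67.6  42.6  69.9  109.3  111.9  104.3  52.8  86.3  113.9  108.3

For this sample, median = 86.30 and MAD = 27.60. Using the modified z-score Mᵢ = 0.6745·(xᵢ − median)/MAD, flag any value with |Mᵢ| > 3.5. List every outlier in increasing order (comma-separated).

260.7, 302.1

|Mᵢ| > 3.5 ⇔ |xᵢ − 86.30| > 3.5·27.60/0.6745 = 143.22.
So outliers lie outside [-56.92, 229.52].
260.7: M = 4.26 → outlier.
302.1: M = 5.27 → outlier.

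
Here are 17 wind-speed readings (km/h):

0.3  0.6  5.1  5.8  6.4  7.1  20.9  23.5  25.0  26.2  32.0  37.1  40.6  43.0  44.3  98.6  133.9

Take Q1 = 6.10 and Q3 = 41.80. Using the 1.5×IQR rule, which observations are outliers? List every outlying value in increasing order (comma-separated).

98.6, 133.9

IQR = Q3 − Q1 = 41.80 − 6.10 = 35.70.
Lower fence = Q1 − 1.5·IQR = 6.10 − 53.55 = -47.45.
Upper fence = Q3 + 1.5·IQR = 41.80 + 53.55 = 95.35.
98.6 > 95.35 → outlier.
133.9 > 95.35 → outlier.
All remaining values lie within [-47.45, 95.35].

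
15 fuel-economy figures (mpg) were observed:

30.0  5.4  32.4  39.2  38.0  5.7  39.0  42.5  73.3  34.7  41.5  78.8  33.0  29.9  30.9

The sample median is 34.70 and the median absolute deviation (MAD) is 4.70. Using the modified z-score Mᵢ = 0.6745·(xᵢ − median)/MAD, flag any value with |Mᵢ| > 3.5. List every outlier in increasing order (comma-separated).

5.4, 5.7, 73.3, 78.8

|Mᵢ| > 3.5 ⇔ |xᵢ − 34.70| > 3.5·4.70/0.6745 = 24.39.
So outliers lie outside [10.31, 59.09].
5.4: M = -4.20 → outlier.
5.7: M = -4.16 → outlier.
73.3: M = 5.54 → outlier.
78.8: M = 6.33 → outlier.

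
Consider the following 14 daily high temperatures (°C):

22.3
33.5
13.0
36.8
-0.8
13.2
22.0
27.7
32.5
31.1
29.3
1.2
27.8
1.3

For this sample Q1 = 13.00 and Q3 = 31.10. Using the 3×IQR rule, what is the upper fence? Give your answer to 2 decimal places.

IQR = Q3 − Q1 = 31.10 − 13.00 = 18.10.
Lower fence = Q1 − 3·IQR = 13.00 − 54.30 = -41.30.
Upper fence = Q3 + 3·IQR = 31.10 + 54.30 = 85.40.

85.40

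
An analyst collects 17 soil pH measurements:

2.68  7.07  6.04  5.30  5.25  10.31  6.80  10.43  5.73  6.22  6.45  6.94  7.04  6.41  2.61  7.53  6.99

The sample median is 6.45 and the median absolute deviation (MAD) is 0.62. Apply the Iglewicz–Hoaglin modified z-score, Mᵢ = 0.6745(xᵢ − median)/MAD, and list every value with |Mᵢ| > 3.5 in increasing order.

|Mᵢ| > 3.5 ⇔ |xᵢ − 6.45| > 3.5·0.62/0.6745 = 3.22.
So outliers lie outside [3.23, 9.67].
2.61: M = -4.18 → outlier.
2.68: M = -4.10 → outlier.
10.31: M = 4.20 → outlier.
10.43: M = 4.33 → outlier.

2.61, 2.68, 10.31, 10.43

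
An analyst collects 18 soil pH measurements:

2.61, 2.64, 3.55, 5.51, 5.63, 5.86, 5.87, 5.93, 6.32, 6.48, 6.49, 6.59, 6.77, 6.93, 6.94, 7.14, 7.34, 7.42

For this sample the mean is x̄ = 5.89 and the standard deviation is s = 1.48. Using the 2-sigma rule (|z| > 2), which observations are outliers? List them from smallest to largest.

2.61, 2.64

Cutoffs at x̄ ± 2s: 5.89 ± 2·1.48 = [2.93, 8.85].
2.61: z = -2.22, |z| > 2 → outlier.
2.64: z = -2.20, |z| > 2 → outlier.
Every other value lies within [2.93, 8.85].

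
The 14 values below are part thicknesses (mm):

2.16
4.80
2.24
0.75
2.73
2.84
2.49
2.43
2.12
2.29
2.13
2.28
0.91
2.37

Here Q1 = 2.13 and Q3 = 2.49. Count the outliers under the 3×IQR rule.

3

IQR = 0.36; fences at 2.13 − 1.08 = 1.05 and 2.49 + 1.08 = 3.57.
Outside the cutoffs: 0.75, 0.91, 4.80.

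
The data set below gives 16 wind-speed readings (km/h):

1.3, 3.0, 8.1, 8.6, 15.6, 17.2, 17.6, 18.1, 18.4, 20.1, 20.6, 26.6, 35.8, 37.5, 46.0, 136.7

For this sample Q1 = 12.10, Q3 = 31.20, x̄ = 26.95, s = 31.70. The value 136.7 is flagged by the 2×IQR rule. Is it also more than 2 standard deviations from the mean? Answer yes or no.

z = (136.7 − 26.95) / 31.70 = 3.46.
|z| = 3.46 > 2.

yes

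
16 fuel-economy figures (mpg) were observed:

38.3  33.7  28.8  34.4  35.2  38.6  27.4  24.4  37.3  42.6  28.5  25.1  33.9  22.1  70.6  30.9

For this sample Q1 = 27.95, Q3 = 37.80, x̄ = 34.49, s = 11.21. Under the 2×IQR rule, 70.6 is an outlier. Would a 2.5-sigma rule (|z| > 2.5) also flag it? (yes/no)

yes

z = (70.6 − 34.49) / 11.21 = 3.22.
|z| = 3.22 > 2.5.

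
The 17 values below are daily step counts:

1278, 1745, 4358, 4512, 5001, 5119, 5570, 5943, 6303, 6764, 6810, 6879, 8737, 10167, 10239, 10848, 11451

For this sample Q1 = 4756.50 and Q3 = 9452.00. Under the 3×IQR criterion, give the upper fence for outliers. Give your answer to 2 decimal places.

IQR = Q3 − Q1 = 9452.00 − 4756.50 = 4695.50.
Lower fence = Q1 − 3·IQR = 4756.50 − 14086.50 = -9330.00.
Upper fence = Q3 + 3·IQR = 9452.00 + 14086.50 = 23538.50.

23538.50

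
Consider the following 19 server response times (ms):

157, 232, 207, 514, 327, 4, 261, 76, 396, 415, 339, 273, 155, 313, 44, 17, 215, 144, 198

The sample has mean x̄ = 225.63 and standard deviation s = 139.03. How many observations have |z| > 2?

Cutoffs: x̄ ± 2s = [-52.43, 503.69].
Outside the cutoffs: 514.

1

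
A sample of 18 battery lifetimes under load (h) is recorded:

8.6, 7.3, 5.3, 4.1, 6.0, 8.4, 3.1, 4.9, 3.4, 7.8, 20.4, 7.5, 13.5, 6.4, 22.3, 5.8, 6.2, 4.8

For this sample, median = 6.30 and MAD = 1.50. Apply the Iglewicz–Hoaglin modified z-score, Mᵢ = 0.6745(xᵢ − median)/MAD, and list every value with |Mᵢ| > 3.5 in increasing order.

|Mᵢ| > 3.5 ⇔ |xᵢ − 6.30| > 3.5·1.50/0.6745 = 7.78.
So outliers lie outside [-1.48, 14.08].
20.4: M = 6.34 → outlier.
22.3: M = 7.19 → outlier.

20.4, 22.3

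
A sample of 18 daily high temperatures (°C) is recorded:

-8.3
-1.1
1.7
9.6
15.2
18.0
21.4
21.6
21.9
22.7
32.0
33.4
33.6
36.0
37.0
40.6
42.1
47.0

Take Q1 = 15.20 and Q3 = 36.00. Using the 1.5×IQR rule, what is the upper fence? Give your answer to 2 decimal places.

67.20

IQR = Q3 − Q1 = 36.00 − 15.20 = 20.80.
Lower fence = Q1 − 1.5·IQR = 15.20 − 31.20 = -16.00.
Upper fence = Q3 + 1.5·IQR = 36.00 + 31.20 = 67.20.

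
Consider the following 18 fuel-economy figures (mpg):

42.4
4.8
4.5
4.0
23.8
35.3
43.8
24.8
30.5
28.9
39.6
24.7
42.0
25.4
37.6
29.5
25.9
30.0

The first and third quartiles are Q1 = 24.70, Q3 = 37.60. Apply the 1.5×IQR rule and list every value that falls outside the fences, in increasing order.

IQR = Q3 − Q1 = 37.60 − 24.70 = 12.90.
Lower fence = Q1 − 1.5·IQR = 24.70 − 19.35 = 5.35.
Upper fence = Q3 + 1.5·IQR = 37.60 + 19.35 = 56.95.
4.0 < 5.35 → outlier.
4.5 < 5.35 → outlier.
4.8 < 5.35 → outlier.
All remaining values lie within [5.35, 56.95].

4.0, 4.5, 4.8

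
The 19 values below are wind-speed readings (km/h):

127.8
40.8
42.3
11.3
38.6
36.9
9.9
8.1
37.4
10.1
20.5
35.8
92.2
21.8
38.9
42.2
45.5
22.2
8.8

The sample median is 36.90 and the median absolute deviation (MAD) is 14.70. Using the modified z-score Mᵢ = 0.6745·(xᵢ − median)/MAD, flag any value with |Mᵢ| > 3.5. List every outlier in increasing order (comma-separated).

127.8

|Mᵢ| > 3.5 ⇔ |xᵢ − 36.90| > 3.5·14.70/0.6745 = 76.28.
So outliers lie outside [-39.38, 113.18].
127.8: M = 4.17 → outlier.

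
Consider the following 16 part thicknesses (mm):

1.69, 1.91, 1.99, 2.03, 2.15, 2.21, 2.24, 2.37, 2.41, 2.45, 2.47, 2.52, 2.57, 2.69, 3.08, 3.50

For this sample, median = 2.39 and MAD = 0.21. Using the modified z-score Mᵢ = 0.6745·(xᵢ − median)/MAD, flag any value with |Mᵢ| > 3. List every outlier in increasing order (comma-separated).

|Mᵢ| > 3 ⇔ |xᵢ − 2.39| > 3·0.21/0.6745 = 0.93.
So outliers lie outside [1.46, 3.32].
3.50: M = 3.57 → outlier.

3.50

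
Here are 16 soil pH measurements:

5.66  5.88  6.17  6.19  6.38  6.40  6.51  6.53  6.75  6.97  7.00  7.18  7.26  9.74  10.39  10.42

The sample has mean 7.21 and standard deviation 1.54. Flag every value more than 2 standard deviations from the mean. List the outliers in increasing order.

10.39, 10.42

Cutoffs at x̄ ± 2s: 7.21 ± 2·1.54 = [4.13, 10.29].
10.39: z = 2.06, |z| > 2 → outlier.
10.42: z = 2.08, |z| > 2 → outlier.
Every other value lies within [4.13, 10.29].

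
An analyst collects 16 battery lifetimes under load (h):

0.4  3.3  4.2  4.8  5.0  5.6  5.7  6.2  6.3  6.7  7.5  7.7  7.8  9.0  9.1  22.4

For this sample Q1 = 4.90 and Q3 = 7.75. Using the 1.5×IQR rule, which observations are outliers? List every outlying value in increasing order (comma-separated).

IQR = Q3 − Q1 = 7.75 − 4.90 = 2.85.
Lower fence = Q1 − 1.5·IQR = 4.90 − 4.275 = 0.625.
Upper fence = Q3 + 1.5·IQR = 7.75 + 4.275 = 12.025.
0.4 < 0.625 → outlier.
22.4 > 12.025 → outlier.
All remaining values lie within [0.625, 12.025].

0.4, 22.4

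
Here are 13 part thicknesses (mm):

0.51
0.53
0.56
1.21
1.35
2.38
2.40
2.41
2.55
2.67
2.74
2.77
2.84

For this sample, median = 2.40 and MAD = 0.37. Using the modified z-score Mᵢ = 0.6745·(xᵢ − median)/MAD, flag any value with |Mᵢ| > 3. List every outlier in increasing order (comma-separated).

0.51, 0.53, 0.56

|Mᵢ| > 3 ⇔ |xᵢ − 2.40| > 3·0.37/0.6745 = 1.65.
So outliers lie outside [0.75, 4.05].
0.51: M = -3.45 → outlier.
0.53: M = -3.41 → outlier.
0.56: M = -3.35 → outlier.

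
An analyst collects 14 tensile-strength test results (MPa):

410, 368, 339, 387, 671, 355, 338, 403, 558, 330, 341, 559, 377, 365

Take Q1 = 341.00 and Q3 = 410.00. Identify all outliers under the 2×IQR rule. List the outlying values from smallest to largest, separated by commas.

IQR = Q3 − Q1 = 410.00 − 341.00 = 69.00.
Lower fence = Q1 − 2·IQR = 341.00 − 138.00 = 203.00.
Upper fence = Q3 + 2·IQR = 410.00 + 138.00 = 548.00.
558 > 548.00 → outlier.
559 > 548.00 → outlier.
671 > 548.00 → outlier.
All remaining values lie within [203.00, 548.00].

558, 559, 671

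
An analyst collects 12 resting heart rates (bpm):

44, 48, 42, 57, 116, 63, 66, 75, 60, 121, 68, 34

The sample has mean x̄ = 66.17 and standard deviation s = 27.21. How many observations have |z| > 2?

1

Cutoffs: x̄ ± 2s = [11.75, 120.59].
Outside the cutoffs: 121.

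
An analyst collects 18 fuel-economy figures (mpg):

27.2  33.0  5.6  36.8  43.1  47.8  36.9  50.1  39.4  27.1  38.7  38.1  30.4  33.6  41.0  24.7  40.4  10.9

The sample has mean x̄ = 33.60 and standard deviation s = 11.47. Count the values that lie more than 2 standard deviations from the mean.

1

Cutoffs: x̄ ± 2s = [10.66, 56.54].
Outside the cutoffs: 5.6.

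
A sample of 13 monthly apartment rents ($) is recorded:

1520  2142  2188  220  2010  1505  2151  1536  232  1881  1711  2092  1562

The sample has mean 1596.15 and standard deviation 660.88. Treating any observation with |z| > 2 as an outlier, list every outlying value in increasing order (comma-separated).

220, 232

Cutoffs at x̄ ± 2s: 1596.15 ± 2·660.88 = [274.39, 2917.91].
220: z = -2.08, |z| > 2 → outlier.
232: z = -2.06, |z| > 2 → outlier.
Every other value lies within [274.39, 2917.91].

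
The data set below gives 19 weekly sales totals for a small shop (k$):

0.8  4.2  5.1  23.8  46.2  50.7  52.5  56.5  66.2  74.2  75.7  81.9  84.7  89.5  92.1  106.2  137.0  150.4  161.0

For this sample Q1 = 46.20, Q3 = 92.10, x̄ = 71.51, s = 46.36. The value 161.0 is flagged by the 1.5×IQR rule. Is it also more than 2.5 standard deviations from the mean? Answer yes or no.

no

z = (161.0 − 71.51) / 46.36 = 1.93.
|z| = 1.93 ≤ 2.5.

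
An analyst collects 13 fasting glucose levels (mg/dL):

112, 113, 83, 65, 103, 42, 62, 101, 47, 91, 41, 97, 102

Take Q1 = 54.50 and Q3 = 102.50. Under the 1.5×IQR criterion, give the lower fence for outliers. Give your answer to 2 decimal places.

-17.50

IQR = Q3 − Q1 = 102.50 − 54.50 = 48.00.
Lower fence = Q1 − 1.5·IQR = 54.50 − 72.00 = -17.50.
Upper fence = Q3 + 1.5·IQR = 102.50 + 72.00 = 174.50.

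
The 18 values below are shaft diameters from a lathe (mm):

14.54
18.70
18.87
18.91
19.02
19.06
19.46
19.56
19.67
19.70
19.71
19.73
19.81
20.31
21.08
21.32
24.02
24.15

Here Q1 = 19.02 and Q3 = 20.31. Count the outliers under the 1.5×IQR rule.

IQR = 1.29; fences at 19.02 − 1.935 = 17.085 and 20.31 + 1.935 = 22.245.
Outside the cutoffs: 14.54, 24.02, 24.15.

3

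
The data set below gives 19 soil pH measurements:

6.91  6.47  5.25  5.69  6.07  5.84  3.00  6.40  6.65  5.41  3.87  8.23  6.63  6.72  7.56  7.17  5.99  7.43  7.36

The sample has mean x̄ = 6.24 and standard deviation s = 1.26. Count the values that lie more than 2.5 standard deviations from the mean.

1

Cutoffs: x̄ ± 2.5s = [3.09, 9.39].
Outside the cutoffs: 3.00.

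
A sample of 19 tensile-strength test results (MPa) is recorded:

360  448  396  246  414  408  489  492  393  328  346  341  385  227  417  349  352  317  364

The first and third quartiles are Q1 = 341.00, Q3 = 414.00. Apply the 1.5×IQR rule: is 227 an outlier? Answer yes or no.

IQR = Q3 − Q1 = 414.00 − 341.00 = 73.00.
Lower fence = Q1 − 1.5·IQR = 341.00 − 109.50 = 231.50.
Upper fence = Q3 + 1.5·IQR = 414.00 + 109.50 = 523.50.
227 lies below the lower fence.

yes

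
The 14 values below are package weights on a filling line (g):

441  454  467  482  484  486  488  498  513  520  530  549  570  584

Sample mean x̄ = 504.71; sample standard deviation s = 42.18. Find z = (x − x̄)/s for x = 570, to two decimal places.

1.55

z = (570 − 504.71) / 42.18 = 1.55.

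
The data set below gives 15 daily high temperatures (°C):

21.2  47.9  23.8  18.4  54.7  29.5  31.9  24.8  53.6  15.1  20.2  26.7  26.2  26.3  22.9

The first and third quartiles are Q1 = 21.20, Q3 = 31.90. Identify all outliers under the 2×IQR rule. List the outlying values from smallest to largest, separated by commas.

53.6, 54.7

IQR = Q3 − Q1 = 31.90 − 21.20 = 10.70.
Lower fence = Q1 − 2·IQR = 21.20 − 21.40 = -0.20.
Upper fence = Q3 + 2·IQR = 31.90 + 21.40 = 53.30.
53.6 > 53.30 → outlier.
54.7 > 53.30 → outlier.
All remaining values lie within [-0.20, 53.30].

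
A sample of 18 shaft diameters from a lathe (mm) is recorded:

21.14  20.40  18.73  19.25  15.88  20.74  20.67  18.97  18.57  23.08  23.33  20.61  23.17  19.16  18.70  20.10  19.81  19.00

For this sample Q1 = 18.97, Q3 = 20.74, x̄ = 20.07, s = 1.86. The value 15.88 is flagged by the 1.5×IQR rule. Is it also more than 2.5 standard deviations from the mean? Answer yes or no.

z = (15.88 − 20.07) / 1.86 = -2.25.
|z| = 2.25 ≤ 2.5.

no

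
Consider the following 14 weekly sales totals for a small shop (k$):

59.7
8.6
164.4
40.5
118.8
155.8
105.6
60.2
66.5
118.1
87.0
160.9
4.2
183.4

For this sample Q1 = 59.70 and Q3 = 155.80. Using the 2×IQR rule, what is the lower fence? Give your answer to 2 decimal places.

-132.50

IQR = Q3 − Q1 = 155.80 − 59.70 = 96.10.
Lower fence = Q1 − 2·IQR = 59.70 − 192.20 = -132.50.
Upper fence = Q3 + 2·IQR = 155.80 + 192.20 = 348.00.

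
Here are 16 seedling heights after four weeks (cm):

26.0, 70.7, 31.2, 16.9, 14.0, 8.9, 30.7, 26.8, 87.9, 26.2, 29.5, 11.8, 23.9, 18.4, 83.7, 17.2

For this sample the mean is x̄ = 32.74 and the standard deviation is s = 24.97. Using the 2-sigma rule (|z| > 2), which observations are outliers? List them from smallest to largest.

83.7, 87.9

Cutoffs at x̄ ± 2s: 32.74 ± 2·24.97 = [-17.20, 82.68].
83.7: z = 2.04, |z| > 2 → outlier.
87.9: z = 2.21, |z| > 2 → outlier.
Every other value lies within [-17.20, 82.68].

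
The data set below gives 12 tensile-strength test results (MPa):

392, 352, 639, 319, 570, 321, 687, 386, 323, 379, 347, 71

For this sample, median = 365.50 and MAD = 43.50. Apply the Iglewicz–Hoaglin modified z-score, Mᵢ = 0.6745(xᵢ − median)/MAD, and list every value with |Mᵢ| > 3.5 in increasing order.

71, 639, 687

|Mᵢ| > 3.5 ⇔ |xᵢ − 365.50| > 3.5·43.50/0.6745 = 225.72.
So outliers lie outside [139.78, 591.22].
71: M = -4.57 → outlier.
639: M = 4.24 → outlier.
687: M = 4.99 → outlier.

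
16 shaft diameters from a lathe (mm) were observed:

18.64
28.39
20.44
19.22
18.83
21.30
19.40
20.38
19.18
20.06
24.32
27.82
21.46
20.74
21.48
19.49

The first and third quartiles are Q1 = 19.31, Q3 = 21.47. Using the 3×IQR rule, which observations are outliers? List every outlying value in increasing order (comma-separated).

IQR = Q3 − Q1 = 21.47 − 19.31 = 2.16.
Lower fence = Q1 − 3·IQR = 19.31 − 6.48 = 12.83.
Upper fence = Q3 + 3·IQR = 21.47 + 6.48 = 27.95.
28.39 > 27.95 → outlier.
All remaining values lie within [12.83, 27.95].

28.39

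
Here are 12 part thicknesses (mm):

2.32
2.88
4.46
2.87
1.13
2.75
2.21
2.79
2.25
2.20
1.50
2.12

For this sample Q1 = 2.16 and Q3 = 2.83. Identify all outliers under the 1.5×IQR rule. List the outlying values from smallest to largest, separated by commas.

IQR = Q3 − Q1 = 2.83 − 2.16 = 0.67.
Lower fence = Q1 − 1.5·IQR = 2.16 − 1.005 = 1.155.
Upper fence = Q3 + 1.5·IQR = 2.83 + 1.005 = 3.835.
1.13 < 1.155 → outlier.
4.46 > 3.835 → outlier.
All remaining values lie within [1.155, 3.835].

1.13, 4.46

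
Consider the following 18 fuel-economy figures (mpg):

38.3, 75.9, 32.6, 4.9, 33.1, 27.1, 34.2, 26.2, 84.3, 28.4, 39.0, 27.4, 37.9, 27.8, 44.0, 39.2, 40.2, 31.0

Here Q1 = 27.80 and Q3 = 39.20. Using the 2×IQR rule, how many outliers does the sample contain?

3

IQR = 11.40; fences at 27.80 − 22.80 = 5.00 and 39.20 + 22.80 = 62.00.
Outside the cutoffs: 4.9, 75.9, 84.3.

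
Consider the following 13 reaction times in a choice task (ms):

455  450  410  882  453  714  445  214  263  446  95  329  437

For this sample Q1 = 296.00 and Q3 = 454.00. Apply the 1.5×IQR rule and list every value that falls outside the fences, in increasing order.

IQR = Q3 − Q1 = 454.00 − 296.00 = 158.00.
Lower fence = Q1 − 1.5·IQR = 296.00 − 237.00 = 59.00.
Upper fence = Q3 + 1.5·IQR = 454.00 + 237.00 = 691.00.
714 > 691.00 → outlier.
882 > 691.00 → outlier.
All remaining values lie within [59.00, 691.00].

714, 882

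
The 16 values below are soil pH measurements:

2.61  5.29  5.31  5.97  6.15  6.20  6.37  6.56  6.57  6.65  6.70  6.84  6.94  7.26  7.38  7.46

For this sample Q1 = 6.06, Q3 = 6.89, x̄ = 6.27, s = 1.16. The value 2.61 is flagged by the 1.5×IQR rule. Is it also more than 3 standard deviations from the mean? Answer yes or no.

yes

z = (2.61 − 6.27) / 1.16 = -3.16.
|z| = 3.16 > 3.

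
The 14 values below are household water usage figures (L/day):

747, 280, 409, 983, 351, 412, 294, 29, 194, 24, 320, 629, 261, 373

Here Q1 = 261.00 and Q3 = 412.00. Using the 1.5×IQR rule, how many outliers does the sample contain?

IQR = 151.00; fences at 261.00 − 226.50 = 34.50 and 412.00 + 226.50 = 638.50.
Outside the cutoffs: 24, 29, 747, 983.

4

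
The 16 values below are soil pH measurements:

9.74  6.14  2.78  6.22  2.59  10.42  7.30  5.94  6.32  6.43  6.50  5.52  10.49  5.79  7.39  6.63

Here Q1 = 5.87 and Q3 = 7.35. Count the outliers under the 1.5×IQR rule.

5

IQR = 1.48; fences at 5.87 − 2.22 = 3.65 and 7.35 + 2.22 = 9.57.
Outside the cutoffs: 2.59, 2.78, 9.74, 10.42, 10.49.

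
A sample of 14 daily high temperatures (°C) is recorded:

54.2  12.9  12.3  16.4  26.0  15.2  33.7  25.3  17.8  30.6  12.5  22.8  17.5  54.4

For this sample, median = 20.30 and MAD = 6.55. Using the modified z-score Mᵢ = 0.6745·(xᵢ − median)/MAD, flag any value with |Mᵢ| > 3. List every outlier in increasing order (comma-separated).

|Mᵢ| > 3 ⇔ |xᵢ − 20.30| > 3·6.55/0.6745 = 29.13.
So outliers lie outside [-8.83, 49.43].
54.2: M = 3.49 → outlier.
54.4: M = 3.51 → outlier.

54.2, 54.4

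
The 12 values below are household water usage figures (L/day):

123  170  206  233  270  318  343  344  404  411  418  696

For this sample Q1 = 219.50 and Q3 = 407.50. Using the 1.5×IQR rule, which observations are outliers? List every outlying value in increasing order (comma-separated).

IQR = Q3 − Q1 = 407.50 − 219.50 = 188.00.
Lower fence = Q1 − 1.5·IQR = 219.50 − 282.00 = -62.50.
Upper fence = Q3 + 1.5·IQR = 407.50 + 282.00 = 689.50.
696 > 689.50 → outlier.
All remaining values lie within [-62.50, 689.50].

696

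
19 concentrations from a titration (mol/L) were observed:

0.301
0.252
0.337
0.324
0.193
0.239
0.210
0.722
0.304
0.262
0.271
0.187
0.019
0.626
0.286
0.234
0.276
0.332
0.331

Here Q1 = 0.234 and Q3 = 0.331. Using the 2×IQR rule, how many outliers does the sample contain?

IQR = 0.097; fences at 0.234 − 0.194 = 0.040 and 0.331 + 0.194 = 0.525.
Outside the cutoffs: 0.019, 0.626, 0.722.

3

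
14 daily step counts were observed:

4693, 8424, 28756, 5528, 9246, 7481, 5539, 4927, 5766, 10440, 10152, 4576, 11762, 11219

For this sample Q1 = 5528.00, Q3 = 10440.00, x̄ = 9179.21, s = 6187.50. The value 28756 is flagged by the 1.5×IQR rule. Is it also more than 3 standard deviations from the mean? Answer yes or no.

yes

z = (28756 − 9179.21) / 6187.50 = 3.16.
|z| = 3.16 > 3.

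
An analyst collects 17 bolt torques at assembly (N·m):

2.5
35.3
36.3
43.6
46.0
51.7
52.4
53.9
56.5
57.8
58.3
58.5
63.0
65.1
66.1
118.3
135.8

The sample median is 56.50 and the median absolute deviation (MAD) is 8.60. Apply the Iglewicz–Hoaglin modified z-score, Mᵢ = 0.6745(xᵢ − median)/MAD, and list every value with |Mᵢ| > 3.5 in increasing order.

2.5, 118.3, 135.8

|Mᵢ| > 3.5 ⇔ |xᵢ − 56.50| > 3.5·8.60/0.6745 = 44.63.
So outliers lie outside [11.87, 101.13].
2.5: M = -4.24 → outlier.
118.3: M = 4.85 → outlier.
135.8: M = 6.22 → outlier.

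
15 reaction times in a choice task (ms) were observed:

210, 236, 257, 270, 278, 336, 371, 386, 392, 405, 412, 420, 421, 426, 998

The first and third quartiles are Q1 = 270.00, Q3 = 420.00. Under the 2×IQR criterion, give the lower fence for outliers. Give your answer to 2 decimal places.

-30.00

IQR = Q3 − Q1 = 420.00 − 270.00 = 150.00.
Lower fence = Q1 − 2·IQR = 270.00 − 300.00 = -30.00.
Upper fence = Q3 + 2·IQR = 420.00 + 300.00 = 720.00.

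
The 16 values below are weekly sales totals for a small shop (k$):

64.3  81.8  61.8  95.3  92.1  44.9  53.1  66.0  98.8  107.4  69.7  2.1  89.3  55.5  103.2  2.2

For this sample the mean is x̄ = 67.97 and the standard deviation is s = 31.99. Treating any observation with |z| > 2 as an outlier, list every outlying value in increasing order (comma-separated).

Cutoffs at x̄ ± 2s: 67.97 ± 2·31.99 = [3.99, 131.95].
2.1: z = -2.06, |z| > 2 → outlier.
2.2: z = -2.06, |z| > 2 → outlier.
Every other value lies within [3.99, 131.95].

2.1, 2.2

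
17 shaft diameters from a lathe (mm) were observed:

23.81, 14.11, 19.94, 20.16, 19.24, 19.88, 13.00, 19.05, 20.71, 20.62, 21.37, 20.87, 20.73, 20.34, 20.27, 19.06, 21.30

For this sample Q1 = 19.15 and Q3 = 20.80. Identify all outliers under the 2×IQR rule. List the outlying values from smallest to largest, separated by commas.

13.00, 14.11

IQR = Q3 − Q1 = 20.80 − 19.15 = 1.65.
Lower fence = Q1 − 2·IQR = 19.15 − 3.30 = 15.85.
Upper fence = Q3 + 2·IQR = 20.80 + 3.30 = 24.10.
13.00 < 15.85 → outlier.
14.11 < 15.85 → outlier.
All remaining values lie within [15.85, 24.10].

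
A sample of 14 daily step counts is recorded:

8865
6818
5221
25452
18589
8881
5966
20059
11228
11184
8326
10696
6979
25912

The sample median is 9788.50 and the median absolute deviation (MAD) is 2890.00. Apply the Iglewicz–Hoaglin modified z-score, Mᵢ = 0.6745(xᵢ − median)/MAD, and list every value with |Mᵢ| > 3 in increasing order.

|Mᵢ| > 3 ⇔ |xᵢ − 9788.50| > 3·2890.00/0.6745 = 12853.97.
So outliers lie outside [-3065.47, 22642.47].
25452: M = 3.66 → outlier.
25912: M = 3.76 → outlier.

25452, 25912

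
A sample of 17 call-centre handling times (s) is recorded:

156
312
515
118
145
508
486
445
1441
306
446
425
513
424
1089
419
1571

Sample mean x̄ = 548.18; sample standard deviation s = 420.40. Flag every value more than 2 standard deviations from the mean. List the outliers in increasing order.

Cutoffs at x̄ ± 2s: 548.18 ± 2·420.40 = [-292.62, 1388.98].
1441: z = 2.12, |z| > 2 → outlier.
1571: z = 2.43, |z| > 2 → outlier.
Every other value lies within [-292.62, 1388.98].

1441, 1571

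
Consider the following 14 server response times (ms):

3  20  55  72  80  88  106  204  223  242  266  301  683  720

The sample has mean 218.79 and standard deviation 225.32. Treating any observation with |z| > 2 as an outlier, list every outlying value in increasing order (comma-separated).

Cutoffs at x̄ ± 2s: 218.79 ± 2·225.32 = [-231.85, 669.43].
683: z = 2.06, |z| > 2 → outlier.
720: z = 2.22, |z| > 2 → outlier.
Every other value lies within [-231.85, 669.43].

683, 720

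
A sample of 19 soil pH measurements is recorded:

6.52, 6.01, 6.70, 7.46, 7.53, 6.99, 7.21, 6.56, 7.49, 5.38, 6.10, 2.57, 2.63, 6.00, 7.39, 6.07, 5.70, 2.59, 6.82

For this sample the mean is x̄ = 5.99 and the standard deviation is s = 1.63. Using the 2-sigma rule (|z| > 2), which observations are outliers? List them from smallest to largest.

Cutoffs at x̄ ± 2s: 5.99 ± 2·1.63 = [2.73, 9.25].
2.57: z = -2.10, |z| > 2 → outlier.
2.59: z = -2.09, |z| > 2 → outlier.
2.63: z = -2.06, |z| > 2 → outlier.
Every other value lies within [2.73, 9.25].

2.57, 2.59, 2.63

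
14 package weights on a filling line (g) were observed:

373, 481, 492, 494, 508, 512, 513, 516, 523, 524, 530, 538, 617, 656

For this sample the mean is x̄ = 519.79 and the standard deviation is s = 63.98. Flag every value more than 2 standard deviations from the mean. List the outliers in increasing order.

373, 656

Cutoffs at x̄ ± 2s: 519.79 ± 2·63.98 = [391.83, 647.75].
373: z = -2.29, |z| > 2 → outlier.
656: z = 2.13, |z| > 2 → outlier.
Every other value lies within [391.83, 647.75].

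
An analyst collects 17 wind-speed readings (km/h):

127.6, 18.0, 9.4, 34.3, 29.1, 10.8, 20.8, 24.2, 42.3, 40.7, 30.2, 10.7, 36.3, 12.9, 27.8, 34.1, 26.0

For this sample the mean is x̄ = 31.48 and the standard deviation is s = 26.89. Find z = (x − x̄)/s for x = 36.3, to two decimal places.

z = (36.3 − 31.48) / 26.89 = 0.18.

0.18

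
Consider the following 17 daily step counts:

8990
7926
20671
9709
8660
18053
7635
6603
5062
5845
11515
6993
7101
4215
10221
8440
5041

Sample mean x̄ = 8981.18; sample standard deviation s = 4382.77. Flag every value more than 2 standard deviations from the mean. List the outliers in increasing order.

18053, 20671

Cutoffs at x̄ ± 2s: 8981.18 ± 2·4382.77 = [215.64, 17746.72].
18053: z = 2.07, |z| > 2 → outlier.
20671: z = 2.67, |z| > 2 → outlier.
Every other value lies within [215.64, 17746.72].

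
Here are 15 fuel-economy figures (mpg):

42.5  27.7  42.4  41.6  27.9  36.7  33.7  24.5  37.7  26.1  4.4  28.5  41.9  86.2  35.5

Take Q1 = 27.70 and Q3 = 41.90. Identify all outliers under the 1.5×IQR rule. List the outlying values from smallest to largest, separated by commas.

IQR = Q3 − Q1 = 41.90 − 27.70 = 14.20.
Lower fence = Q1 − 1.5·IQR = 27.70 − 21.30 = 6.40.
Upper fence = Q3 + 1.5·IQR = 41.90 + 21.30 = 63.20.
4.4 < 6.40 → outlier.
86.2 > 63.20 → outlier.
All remaining values lie within [6.40, 63.20].

4.4, 86.2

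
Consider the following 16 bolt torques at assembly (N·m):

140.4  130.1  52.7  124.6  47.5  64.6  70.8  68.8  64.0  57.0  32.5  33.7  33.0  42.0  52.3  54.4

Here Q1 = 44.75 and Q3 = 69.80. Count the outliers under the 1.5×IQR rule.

3

IQR = 25.05; fences at 44.75 − 37.575 = 7.175 and 69.80 + 37.575 = 107.375.
Outside the cutoffs: 124.6, 130.1, 140.4.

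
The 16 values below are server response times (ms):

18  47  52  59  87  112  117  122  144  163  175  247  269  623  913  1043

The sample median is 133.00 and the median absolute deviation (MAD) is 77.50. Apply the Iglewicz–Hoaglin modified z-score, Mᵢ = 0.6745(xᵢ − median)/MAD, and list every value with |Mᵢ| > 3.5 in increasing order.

623, 913, 1043

|Mᵢ| > 3.5 ⇔ |xᵢ − 133.00| > 3.5·77.50/0.6745 = 402.15.
So outliers lie outside [-269.15, 535.15].
623: M = 4.26 → outlier.
913: M = 6.79 → outlier.
1043: M = 7.92 → outlier.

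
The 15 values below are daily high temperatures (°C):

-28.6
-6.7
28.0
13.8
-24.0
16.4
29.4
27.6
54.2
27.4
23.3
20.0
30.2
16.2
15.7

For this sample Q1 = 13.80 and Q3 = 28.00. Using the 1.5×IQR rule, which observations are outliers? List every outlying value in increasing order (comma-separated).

IQR = Q3 − Q1 = 28.00 − 13.80 = 14.20.
Lower fence = Q1 − 1.5·IQR = 13.80 − 21.30 = -7.50.
Upper fence = Q3 + 1.5·IQR = 28.00 + 21.30 = 49.30.
-28.6 < -7.50 → outlier.
-24.0 < -7.50 → outlier.
54.2 > 49.30 → outlier.
All remaining values lie within [-7.50, 49.30].

-28.6, -24.0, 54.2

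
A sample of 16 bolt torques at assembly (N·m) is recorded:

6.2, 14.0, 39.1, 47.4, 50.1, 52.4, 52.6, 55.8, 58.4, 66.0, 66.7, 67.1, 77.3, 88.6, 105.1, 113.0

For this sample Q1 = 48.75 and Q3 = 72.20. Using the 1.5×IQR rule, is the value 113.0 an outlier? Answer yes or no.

yes

IQR = Q3 − Q1 = 72.20 − 48.75 = 23.45.
Lower fence = Q1 − 1.5·IQR = 48.75 − 35.175 = 13.575.
Upper fence = Q3 + 1.5·IQR = 72.20 + 35.175 = 107.375.
113.0 lies above the upper fence.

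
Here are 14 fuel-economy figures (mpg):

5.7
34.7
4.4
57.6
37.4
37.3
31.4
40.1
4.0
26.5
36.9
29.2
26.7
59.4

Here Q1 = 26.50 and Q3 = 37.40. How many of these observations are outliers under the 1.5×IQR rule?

5

IQR = 10.90; fences at 26.50 − 16.35 = 10.15 and 37.40 + 16.35 = 53.75.
Outside the cutoffs: 4.0, 4.4, 5.7, 57.6, 59.4.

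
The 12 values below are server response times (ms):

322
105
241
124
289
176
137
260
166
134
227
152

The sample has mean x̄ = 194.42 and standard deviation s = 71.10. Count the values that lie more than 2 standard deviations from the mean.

0

Cutoffs: x̄ ± 2s = [52.22, 336.62].
Every value lies within the cutoffs.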